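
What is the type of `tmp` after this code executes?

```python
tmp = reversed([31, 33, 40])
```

reversed() on a list returns a list_reverseiterator

list_reverseiterator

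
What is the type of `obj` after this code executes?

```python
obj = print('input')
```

print() returns None

NoneType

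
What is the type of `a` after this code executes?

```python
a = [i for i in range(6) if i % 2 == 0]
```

A list comprehension [...] produces a list

list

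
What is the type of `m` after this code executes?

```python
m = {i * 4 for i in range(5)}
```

A set comprehension {expr for x in iterable} produces a set

set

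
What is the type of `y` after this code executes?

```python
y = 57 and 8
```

'and' returns the last value when all truthy (8, which is int)

int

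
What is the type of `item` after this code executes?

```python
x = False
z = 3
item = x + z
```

bool + int returns int (False is 0, so 0 + 3 = 3)

int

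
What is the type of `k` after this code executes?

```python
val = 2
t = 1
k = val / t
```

int / int always returns float in Python 3 (2 / 1 = 2)

float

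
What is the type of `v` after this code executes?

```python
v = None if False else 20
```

Ternary: condition is False, else branch (20) taken → int

int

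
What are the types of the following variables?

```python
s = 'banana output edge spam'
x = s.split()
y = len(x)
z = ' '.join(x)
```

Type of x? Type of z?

str.split() returns list; str.join() returns str

list, str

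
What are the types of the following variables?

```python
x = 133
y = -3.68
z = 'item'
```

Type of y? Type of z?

y is float; z is str

float, str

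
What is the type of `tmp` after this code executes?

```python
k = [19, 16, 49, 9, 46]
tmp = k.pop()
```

list.pop() returns the popped element (int here)

int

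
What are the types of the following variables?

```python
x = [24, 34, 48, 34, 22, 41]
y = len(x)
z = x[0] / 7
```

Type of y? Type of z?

len() returns int; int / int returns float

int, float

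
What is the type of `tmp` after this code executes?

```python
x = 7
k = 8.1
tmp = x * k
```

int * float returns float (7 * 8.1 = 56.7)

float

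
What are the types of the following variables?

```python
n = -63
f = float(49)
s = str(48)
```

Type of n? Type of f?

n is int; f is float

int, float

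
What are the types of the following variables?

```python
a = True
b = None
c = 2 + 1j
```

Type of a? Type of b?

a is bool; b is NoneType

bool, NoneType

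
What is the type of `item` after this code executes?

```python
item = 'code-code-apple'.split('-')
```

str.split() returns list

list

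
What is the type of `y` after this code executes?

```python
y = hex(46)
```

hex() returns str representation

str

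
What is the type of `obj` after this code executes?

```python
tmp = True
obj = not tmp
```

'not' always returns bool

bool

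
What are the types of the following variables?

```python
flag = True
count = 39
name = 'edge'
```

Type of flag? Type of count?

flag is bool; count is int

bool, int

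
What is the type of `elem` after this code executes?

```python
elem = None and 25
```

'and' returns first falsy value (None)

NoneType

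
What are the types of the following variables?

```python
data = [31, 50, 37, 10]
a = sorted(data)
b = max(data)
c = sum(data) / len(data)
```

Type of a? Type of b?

sorted() returns list; max of ints returns int

list, int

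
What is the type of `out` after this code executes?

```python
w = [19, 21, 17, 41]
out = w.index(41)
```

list.index() returns int

int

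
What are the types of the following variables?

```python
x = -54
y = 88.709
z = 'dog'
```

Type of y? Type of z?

y is float; z is str

float, str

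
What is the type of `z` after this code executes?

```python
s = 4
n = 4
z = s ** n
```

int ** positive int returns int (4 ** 4 = 256)

int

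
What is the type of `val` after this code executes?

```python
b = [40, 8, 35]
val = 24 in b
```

'in' operator returns bool

bool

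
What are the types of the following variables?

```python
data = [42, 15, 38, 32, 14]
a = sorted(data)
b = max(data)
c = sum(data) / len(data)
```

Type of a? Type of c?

sorted() returns list; int / int returns float

list, float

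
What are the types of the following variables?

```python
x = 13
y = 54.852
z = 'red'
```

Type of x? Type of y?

x is int; y is float

int, float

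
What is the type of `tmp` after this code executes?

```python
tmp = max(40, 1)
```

max() of ints returns int

int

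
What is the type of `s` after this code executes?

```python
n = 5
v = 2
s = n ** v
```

int ** positive int returns int (5 ** 2 = 25)

int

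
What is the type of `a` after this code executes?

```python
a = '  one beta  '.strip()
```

str.strip() returns str

str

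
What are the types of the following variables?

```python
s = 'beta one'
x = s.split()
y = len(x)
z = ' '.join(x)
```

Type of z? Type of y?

str.join() returns str; len() returns int

str, int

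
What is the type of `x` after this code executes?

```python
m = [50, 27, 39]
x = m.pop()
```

list.pop() returns the popped element (int here)

int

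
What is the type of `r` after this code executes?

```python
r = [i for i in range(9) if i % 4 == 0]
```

A list comprehension [...] produces a list

list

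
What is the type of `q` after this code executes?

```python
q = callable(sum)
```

callable() returns bool

bool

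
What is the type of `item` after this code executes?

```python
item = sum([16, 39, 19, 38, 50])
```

sum() of ints returns int

int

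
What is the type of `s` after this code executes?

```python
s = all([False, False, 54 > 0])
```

all() returns bool

bool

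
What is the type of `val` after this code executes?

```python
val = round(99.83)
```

round() with no ndigits arg returns int

int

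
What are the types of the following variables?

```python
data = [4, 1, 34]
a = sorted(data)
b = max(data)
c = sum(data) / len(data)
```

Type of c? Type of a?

int / int returns float; sorted() returns list

float, list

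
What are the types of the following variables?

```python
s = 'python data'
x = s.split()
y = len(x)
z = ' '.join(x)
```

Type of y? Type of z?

len() returns int; str.join() returns str

int, str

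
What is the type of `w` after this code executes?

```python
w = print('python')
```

print() returns None

NoneType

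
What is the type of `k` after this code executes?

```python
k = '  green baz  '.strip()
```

str.strip() returns str

str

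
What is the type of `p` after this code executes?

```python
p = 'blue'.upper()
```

str.upper() returns str

str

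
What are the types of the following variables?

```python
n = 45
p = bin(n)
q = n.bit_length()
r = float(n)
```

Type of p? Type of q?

bin() returns str; int.bit_length() returns int

str, int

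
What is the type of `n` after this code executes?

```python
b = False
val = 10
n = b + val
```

bool + int returns int (False is 0, so 0 + 10 = 10)

int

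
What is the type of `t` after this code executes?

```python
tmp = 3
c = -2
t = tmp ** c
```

int ** negative int returns float

float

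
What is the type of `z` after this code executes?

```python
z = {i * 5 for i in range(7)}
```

A set comprehension {expr for x in iterable} produces a set

set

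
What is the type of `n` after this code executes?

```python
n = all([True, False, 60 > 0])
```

all() returns bool

bool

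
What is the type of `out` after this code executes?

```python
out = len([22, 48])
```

len() always returns int

int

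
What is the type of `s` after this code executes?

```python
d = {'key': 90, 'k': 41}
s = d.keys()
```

.keys() returns a dict_keys view object

dict_keys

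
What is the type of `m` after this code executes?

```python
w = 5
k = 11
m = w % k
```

int % int returns int (5 % 11 = 5)

int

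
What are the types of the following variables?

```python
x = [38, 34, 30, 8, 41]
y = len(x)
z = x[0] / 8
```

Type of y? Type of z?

len() returns int; int / int returns float

int, float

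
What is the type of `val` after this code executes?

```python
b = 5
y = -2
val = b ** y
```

int ** negative int returns float

float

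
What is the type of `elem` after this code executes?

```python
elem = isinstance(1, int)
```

isinstance() returns bool

bool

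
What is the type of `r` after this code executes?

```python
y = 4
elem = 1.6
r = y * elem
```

int * float returns float (4 * 1.6 = 6.4)

float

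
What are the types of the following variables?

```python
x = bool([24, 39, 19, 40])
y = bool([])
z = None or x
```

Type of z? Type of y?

None or <bool> returns the bool; bool() returns bool

bool, bool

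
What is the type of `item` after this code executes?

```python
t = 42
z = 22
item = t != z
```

Comparison operators return bool

bool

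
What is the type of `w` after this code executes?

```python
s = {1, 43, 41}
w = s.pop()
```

Popping from a set of ints returns int

int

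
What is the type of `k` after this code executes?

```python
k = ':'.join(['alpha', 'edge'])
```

str.join() returns str

str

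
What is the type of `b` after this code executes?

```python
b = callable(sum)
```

callable() returns bool

bool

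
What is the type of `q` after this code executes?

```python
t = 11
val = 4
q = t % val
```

int % int returns int (11 % 4 = 3)

int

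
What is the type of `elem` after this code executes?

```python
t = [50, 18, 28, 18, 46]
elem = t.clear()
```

list.clear() returns None

NoneType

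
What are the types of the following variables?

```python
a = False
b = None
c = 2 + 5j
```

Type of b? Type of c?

b is NoneType; c is complex

NoneType, complex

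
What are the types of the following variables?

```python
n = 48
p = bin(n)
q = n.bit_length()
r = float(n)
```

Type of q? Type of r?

int.bit_length() returns int; float() returns float

int, float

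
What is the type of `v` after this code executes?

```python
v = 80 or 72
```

'or' returns the first truthy value (80, which is int)

int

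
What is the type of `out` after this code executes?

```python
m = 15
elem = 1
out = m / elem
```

int / int always returns float in Python 3 (15 / 1 = 15)

float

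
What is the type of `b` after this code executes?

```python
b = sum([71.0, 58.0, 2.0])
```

sum() of floats returns float

float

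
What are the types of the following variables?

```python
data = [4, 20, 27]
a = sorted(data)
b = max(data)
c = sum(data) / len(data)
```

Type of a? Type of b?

sorted() returns list; max of ints returns int

list, int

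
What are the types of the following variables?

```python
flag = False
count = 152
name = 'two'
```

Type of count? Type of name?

count is int; name is str

int, str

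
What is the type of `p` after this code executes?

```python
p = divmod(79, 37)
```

divmod() returns a tuple (quotient, remainder)

tuple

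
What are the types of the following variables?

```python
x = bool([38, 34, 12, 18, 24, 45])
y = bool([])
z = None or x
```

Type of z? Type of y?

None or <bool> returns the bool; bool() returns bool

bool, bool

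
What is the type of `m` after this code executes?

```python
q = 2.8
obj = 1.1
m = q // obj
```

float // float returns float (floor division preserves float type)

float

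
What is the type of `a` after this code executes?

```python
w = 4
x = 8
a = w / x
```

int / int always returns float in Python 3 (4 / 8 = 0.5)

float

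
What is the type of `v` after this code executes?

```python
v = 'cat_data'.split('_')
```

str.split() returns list

list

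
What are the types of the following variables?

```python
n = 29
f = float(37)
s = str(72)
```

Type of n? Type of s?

n is int; s is str

int, str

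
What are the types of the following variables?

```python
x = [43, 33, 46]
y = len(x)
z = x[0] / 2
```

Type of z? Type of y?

int / int returns float; len() returns int

float, int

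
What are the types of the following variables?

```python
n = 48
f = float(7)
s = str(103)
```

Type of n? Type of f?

n is int; f is float

int, float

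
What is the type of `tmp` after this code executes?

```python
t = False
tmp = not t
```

'not' always returns bool

bool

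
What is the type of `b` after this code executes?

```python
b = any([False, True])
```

any() returns bool

bool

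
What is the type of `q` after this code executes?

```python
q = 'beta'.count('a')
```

str.count() returns int

int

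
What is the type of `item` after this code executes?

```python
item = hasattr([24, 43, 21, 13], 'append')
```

hasattr() returns bool

bool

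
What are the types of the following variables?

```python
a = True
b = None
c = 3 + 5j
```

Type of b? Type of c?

b is NoneType; c is complex

NoneType, complex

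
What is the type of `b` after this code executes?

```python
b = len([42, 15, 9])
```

len() always returns int

int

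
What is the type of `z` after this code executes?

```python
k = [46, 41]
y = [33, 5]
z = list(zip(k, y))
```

list(zip(...)) returns a list of tuples

list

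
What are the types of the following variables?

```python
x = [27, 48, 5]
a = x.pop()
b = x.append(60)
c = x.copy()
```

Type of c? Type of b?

list.copy() returns list; list.append() returns None

list, NoneType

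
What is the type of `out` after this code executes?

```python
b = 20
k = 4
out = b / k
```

int / int always returns float in Python 3 (20 / 4 = 5)

float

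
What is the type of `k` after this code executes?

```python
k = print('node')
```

print() returns None

NoneType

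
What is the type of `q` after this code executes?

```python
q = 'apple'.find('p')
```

str.find() returns int (index, or -1)

int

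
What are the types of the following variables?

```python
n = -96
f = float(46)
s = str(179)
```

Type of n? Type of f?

n is int; f is float

int, float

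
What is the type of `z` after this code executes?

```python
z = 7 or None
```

'or' returns first truthy value (7, int)

int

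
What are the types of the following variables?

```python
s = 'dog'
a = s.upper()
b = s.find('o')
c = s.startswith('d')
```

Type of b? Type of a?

str.find() returns int; str.upper() returns str

int, str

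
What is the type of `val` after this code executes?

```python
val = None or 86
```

'or' with None returns the other value (86, int)

int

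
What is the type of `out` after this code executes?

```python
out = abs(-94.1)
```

abs() of float returns float

float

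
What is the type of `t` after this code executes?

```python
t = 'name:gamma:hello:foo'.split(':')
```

str.split() returns list

list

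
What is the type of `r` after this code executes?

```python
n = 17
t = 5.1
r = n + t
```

int + float returns float (17 + 5.1 = 22.1)

float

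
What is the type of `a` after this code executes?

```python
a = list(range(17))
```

list(range(...)) returns list

list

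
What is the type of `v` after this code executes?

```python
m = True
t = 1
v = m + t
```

bool + int returns int (True is 1, so 1 + 1 = 2)

int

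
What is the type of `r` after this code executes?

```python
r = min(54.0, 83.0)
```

min() of floats returns float

float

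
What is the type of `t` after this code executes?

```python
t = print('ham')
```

print() returns None

NoneType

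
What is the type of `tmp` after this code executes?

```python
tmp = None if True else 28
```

Ternary: condition is True, if branch (None) taken → NoneType

NoneType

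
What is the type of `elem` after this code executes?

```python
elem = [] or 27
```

'or' returns first truthy value (27, which is int)

int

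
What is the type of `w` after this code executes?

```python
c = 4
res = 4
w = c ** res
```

int ** positive int returns int (4 ** 4 = 256)

int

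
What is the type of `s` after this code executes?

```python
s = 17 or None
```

'or' returns first truthy value (17, int)

int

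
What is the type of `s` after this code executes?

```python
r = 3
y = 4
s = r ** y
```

int ** positive int returns int (3 ** 4 = 81)

int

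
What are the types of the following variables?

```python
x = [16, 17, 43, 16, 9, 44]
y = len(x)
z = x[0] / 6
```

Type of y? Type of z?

len() returns int; int / int returns float

int, float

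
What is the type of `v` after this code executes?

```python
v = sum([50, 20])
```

sum() of ints returns int

int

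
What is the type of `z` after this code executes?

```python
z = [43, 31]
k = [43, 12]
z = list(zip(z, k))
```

list(zip(...)) returns a list of tuples

list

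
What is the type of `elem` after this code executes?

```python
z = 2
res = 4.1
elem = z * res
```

int * float returns float (2 * 4.1 = 8.2)

float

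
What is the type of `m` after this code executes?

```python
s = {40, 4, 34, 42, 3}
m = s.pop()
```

Popping from a set of ints returns int

int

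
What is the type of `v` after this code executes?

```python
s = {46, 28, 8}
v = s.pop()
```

Popping from a set of ints returns int

int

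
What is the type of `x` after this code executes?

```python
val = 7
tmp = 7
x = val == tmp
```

Equality comparison returns bool

bool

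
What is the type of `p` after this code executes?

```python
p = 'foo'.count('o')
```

str.count() returns int

int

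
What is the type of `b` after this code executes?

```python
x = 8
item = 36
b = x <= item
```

Comparison operators return bool

bool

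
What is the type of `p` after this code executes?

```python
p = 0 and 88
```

'and' returns the first falsy value (0, which is int)

int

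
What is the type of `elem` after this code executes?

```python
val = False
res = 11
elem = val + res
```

bool + int returns int (False is 0, so 0 + 11 = 11)

int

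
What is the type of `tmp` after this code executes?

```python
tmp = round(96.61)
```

round() with no ndigits arg returns int

int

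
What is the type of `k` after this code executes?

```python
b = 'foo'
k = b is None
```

'is' comparison returns bool

bool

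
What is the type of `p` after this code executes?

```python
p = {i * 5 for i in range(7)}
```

A set comprehension {expr for x in iterable} produces a set

set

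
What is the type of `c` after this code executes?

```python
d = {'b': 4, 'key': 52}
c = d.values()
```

.values() returns a dict_values view object

dict_values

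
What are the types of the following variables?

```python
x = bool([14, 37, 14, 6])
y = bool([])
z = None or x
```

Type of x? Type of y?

bool() returns bool; bool() returns bool

bool, bool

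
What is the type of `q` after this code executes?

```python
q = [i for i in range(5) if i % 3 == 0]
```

A list comprehension [...] produces a list

list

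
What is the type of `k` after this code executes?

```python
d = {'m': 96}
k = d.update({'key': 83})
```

dict.update() returns None

NoneType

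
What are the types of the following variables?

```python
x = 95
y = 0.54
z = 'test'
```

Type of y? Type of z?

y is float; z is str

float, str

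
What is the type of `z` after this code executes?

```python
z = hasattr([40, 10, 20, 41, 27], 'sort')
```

hasattr() returns bool

bool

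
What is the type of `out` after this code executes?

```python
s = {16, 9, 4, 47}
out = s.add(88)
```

set.add() returns None (mutates in place)

NoneType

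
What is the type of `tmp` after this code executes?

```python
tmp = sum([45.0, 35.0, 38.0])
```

sum() of floats returns float

float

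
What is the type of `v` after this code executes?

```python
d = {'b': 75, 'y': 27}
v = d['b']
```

Accessing dict[str, int] with key 'b' returns int value 75

int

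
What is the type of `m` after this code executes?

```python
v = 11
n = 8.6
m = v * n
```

int * float returns float (11 * 8.6 = 94.6)

float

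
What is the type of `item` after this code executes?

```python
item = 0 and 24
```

'and' returns the first falsy value (0, which is int)

int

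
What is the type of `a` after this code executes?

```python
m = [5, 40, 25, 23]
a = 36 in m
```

'in' operator returns bool

bool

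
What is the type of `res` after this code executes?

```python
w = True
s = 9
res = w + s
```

bool + int returns int (True is 1, so 1 + 9 = 10)

int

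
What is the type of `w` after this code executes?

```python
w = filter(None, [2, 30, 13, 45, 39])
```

filter() returns a filter iterator object

filter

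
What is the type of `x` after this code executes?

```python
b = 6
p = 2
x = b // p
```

int // int returns int (6 // 2 = 3)

int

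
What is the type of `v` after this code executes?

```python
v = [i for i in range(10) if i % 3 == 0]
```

A list comprehension [...] produces a list

list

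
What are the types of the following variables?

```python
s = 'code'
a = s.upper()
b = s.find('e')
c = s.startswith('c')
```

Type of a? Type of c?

str.upper() returns str; str.startswith() returns bool

str, bool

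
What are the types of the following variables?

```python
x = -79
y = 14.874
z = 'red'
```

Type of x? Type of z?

x is int; z is str

int, str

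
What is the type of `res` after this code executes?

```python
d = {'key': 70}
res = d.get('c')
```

dict.get() returns None when key 'c' is not found and no default given

NoneType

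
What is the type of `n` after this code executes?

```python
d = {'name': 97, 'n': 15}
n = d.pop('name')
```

dict.pop() returns the value (int)

int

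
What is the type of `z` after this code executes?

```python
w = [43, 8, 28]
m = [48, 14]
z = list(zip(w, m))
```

list(zip(...)) returns a list of tuples

list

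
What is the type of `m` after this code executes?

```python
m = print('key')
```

print() returns None

NoneType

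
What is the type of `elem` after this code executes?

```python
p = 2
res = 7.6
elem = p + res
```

int + float returns float (2 + 7.6 = 9.6)

float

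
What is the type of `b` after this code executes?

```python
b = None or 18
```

'or' with None returns the other value (18, int)

int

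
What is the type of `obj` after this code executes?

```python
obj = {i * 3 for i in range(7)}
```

A set comprehension {expr for x in iterable} produces a set

set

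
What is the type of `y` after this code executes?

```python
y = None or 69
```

'or' with None returns the other value (69, int)

int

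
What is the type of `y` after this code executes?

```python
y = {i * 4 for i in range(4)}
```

A set comprehension {expr for x in iterable} produces a set

set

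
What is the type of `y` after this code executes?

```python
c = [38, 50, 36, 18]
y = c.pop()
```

list.pop() returns the popped element (int here)

int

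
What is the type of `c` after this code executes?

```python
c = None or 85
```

'or' with None returns the other value (85, int)

int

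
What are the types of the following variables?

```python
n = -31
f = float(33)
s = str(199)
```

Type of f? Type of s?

f is float; s is str

float, str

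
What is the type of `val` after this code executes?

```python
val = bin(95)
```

bin() returns str representation

str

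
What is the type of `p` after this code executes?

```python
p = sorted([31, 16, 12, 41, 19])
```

sorted() always returns list

list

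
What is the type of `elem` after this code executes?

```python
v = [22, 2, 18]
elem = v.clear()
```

list.clear() returns None

NoneType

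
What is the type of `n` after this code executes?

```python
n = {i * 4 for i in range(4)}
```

A set comprehension {expr for x in iterable} produces a set

set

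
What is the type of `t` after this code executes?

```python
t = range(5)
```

range() returns a range object

range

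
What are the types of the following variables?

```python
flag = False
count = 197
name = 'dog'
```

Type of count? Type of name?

count is int; name is str

int, str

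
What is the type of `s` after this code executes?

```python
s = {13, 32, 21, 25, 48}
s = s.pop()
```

Popping from a set of ints returns int

int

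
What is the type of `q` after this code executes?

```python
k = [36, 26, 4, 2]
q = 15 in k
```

'in' operator returns bool

bool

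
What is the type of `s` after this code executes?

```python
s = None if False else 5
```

Ternary: condition is False, else branch (5) taken → int

int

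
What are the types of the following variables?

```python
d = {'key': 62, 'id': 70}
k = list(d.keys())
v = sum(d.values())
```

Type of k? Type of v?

list(...) returns list; sum of int values returns int

list, int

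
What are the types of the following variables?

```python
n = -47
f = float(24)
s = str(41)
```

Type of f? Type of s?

f is float; s is str

float, str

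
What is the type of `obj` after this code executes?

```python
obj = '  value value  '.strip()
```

str.strip() returns str

str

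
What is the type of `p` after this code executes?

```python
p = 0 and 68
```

'and' returns the first falsy value (0, which is int)

int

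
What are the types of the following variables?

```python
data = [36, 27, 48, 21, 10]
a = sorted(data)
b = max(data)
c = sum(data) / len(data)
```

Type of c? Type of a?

int / int returns float; sorted() returns list

float, list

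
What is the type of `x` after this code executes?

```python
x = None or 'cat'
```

'or' with None returns the other value ('cat', str)

str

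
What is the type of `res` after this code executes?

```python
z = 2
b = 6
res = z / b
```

int / int always returns float in Python 3 (2 / 6 = 0.333333)

float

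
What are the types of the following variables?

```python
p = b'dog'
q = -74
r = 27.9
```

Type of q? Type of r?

q is int; r is float

int, float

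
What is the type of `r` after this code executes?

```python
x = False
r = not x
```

'not' always returns bool

bool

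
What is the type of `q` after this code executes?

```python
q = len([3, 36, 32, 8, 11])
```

len() always returns int

int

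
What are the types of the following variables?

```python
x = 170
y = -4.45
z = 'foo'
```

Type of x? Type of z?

x is int; z is str

int, str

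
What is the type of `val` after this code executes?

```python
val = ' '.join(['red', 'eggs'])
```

str.join() returns str

str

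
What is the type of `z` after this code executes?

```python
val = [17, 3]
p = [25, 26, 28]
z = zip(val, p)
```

zip() returns a zip iterator object

zip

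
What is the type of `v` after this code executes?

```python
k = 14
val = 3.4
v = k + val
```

int + float returns float (14 + 3.4 = 17.4)

float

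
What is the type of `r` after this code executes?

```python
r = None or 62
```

'or' with None returns the other value (62, int)

int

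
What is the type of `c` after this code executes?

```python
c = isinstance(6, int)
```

isinstance() returns bool

bool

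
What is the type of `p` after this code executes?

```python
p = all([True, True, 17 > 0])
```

all() returns bool

bool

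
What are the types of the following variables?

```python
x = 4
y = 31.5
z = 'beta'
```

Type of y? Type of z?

y is float; z is str

float, str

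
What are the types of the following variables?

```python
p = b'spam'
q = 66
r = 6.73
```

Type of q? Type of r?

q is int; r is float

int, float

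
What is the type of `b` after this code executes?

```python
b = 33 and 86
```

'and' returns the last value when all truthy (86, which is int)

int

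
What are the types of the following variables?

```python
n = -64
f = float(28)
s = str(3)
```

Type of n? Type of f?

n is int; f is float

int, float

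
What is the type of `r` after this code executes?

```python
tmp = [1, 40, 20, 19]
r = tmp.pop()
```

list.pop() returns the popped element (int here)

int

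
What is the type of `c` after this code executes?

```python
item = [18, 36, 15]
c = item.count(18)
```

list.count() returns int

int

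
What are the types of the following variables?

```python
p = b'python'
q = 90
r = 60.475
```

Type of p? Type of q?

p is bytes; q is int

bytes, int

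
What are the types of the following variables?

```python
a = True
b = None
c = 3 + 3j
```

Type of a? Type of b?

a is bool; b is NoneType

bool, NoneType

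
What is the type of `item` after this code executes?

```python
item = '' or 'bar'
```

'or' returns first truthy value ('bar', which is str)

str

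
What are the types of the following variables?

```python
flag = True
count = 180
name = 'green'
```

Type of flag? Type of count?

flag is bool; count is int

bool, int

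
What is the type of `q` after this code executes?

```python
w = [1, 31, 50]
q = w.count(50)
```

list.count() returns int

int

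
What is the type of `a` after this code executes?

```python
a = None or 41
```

'or' with None returns the other value (41, int)

int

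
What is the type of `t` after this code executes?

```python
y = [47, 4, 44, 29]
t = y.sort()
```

list.sort() returns None (sorts in place)

NoneType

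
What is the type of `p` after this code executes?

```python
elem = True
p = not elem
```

'not' always returns bool

bool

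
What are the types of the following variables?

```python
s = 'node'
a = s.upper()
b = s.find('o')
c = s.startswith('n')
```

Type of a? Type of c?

str.upper() returns str; str.startswith() returns bool

str, bool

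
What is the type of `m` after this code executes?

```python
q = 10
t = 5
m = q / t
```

int / int always returns float in Python 3 (10 / 5 = 2)

float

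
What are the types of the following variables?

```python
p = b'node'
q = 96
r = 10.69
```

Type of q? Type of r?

q is int; r is float

int, float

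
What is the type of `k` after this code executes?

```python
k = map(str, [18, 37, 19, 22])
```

map() returns a map iterator object

map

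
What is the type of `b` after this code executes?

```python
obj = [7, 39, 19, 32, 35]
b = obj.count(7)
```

list.count() returns int

int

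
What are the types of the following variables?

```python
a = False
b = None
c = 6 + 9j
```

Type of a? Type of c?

a is bool; c is complex

bool, complex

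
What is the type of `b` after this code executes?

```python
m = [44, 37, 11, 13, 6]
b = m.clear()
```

list.clear() returns None

NoneType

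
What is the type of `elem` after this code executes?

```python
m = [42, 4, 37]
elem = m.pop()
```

list.pop() returns the popped element (int here)

int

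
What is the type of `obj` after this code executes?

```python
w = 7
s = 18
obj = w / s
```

int / int always returns float in Python 3 (7 / 18 = 0.388889)

float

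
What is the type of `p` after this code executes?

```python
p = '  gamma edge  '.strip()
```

str.strip() returns str

str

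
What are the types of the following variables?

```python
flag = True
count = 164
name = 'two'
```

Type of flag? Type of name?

flag is bool; name is str

bool, str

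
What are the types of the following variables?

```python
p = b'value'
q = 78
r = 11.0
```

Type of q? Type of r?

q is int; r is float

int, float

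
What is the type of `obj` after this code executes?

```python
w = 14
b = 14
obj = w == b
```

Equality comparison returns bool

bool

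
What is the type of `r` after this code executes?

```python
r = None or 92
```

'or' with None returns the other value (92, int)

int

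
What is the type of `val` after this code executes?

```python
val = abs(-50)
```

abs() of int returns int

int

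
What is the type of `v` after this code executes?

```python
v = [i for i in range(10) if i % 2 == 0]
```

A list comprehension [...] produces a list

list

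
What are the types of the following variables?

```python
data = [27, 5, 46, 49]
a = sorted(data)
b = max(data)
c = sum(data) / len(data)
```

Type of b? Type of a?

max of ints returns int; sorted() returns list

int, list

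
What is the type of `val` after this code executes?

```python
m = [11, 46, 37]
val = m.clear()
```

list.clear() returns None

NoneType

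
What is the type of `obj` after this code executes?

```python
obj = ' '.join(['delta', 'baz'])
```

str.join() returns str

str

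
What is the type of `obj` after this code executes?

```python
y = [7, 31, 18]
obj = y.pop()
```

list.pop() returns the popped element (int here)

int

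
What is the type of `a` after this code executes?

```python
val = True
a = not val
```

'not' always returns bool

bool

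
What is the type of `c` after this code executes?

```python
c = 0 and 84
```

'and' returns the first falsy value (0, which is int)

int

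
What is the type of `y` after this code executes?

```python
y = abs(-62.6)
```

abs() of float returns float

float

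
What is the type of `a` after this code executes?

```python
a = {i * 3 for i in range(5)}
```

A set comprehension {expr for x in iterable} produces a set

set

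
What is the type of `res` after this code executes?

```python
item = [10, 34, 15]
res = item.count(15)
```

list.count() returns int

int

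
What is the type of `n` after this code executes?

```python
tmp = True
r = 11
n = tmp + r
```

bool + int returns int (True is 1, so 1 + 11 = 12)

int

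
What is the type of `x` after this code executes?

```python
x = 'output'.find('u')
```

str.find() returns int (index, or -1)

int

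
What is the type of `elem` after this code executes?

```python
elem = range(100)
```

range() returns a range object

range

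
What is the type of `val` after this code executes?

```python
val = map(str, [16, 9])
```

map() returns a map iterator object

map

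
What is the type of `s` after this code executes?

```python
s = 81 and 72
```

'and' returns the last value when all truthy (72, which is int)

int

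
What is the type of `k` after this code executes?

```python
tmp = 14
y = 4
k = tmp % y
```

int % int returns int (14 % 4 = 2)

int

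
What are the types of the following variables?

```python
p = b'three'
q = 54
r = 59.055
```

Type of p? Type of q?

p is bytes; q is int

bytes, int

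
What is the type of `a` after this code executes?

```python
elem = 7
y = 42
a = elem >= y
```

Comparison operators return bool

bool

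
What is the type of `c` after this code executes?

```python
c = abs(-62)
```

abs() of int returns int

int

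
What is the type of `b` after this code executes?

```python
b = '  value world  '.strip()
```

str.strip() returns str

str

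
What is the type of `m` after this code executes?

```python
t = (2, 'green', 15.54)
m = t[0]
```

Index 0 of tuple is 2 which is int

int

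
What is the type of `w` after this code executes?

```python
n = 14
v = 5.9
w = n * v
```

int * float returns float (14 * 5.9 = 82.6)

float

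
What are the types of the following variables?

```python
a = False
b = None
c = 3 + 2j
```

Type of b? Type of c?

b is NoneType; c is complex

NoneType, complex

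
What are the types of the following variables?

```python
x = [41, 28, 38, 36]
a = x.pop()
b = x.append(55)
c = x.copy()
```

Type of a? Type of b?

list.pop() returns the element (int); list.append() returns None

int, NoneType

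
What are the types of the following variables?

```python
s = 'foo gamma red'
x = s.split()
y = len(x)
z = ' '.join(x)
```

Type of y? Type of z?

len() returns int; str.join() returns str

int, str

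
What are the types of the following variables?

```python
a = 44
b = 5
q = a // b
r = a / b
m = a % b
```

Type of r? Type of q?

int / int returns float; int // int returns int

float, int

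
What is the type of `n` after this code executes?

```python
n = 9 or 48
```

'or' returns the first truthy value (9, which is int)

int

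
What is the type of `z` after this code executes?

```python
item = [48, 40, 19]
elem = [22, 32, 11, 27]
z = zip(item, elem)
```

zip() returns a zip iterator object

zip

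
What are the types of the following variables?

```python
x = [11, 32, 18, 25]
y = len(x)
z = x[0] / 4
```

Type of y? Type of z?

len() returns int; int / int returns float

int, float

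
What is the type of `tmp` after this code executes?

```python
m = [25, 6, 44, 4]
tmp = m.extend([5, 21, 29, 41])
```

list.extend() returns None

NoneType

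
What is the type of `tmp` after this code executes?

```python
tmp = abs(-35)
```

abs() of int returns int

int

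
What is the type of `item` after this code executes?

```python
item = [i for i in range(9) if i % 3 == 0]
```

A list comprehension [...] produces a list

list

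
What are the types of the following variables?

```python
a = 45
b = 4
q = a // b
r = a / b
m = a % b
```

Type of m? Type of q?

int % int returns int; int // int returns int

int, int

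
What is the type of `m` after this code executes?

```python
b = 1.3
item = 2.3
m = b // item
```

float // float returns float (floor division preserves float type)

float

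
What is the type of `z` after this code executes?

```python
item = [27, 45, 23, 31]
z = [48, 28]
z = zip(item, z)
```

zip() returns a zip iterator object

zip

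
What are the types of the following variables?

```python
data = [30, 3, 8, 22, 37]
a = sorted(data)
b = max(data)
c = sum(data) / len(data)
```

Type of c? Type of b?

int / int returns float; max of ints returns int

float, int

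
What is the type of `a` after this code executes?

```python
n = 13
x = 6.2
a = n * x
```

int * float returns float (13 * 6.2 = 80.6)

float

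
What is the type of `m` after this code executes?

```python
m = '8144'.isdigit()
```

str.isdigit() returns bool

bool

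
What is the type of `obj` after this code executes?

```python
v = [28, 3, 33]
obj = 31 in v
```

'in' operator returns bool

bool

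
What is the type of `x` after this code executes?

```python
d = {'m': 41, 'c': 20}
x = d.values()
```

.values() returns a dict_values view object

dict_values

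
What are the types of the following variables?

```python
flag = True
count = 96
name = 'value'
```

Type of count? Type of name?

count is int; name is str

int, str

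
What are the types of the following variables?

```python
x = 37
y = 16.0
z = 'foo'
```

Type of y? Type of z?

y is float; z is str

float, str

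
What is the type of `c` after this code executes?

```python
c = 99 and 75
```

'and' returns the last value when all truthy (75, which is int)

int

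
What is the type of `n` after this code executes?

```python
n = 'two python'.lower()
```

str.lower() returns str

str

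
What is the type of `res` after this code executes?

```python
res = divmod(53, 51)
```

divmod() returns a tuple (quotient, remainder)

tuple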